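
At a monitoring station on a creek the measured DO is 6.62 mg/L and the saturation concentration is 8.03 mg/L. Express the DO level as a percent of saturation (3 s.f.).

82.4 % saturation

% saturation = C/C_s × 100 = 6.62/8.03 × 100 = 82.4 %.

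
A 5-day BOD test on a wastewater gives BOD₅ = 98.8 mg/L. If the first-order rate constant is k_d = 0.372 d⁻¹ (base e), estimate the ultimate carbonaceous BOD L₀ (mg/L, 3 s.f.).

L₀ ≈ 117 mg/L

BOD₅ = L₀(1 − e^(−5k_d)) ⇒ L₀ = BOD₅ / (1 − e^(−5×0.372))
= 98.8 / (1 − 0.1557) = 98.8 / 0.8443 = 117.0 mg/L.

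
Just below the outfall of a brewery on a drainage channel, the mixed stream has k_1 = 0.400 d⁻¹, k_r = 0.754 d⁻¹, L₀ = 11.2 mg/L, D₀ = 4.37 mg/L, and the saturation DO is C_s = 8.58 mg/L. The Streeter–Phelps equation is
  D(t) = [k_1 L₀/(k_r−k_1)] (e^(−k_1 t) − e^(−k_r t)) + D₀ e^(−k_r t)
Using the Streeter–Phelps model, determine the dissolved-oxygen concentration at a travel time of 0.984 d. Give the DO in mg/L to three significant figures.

k_1 L₀/(k_r−k_1) = 0.400×11.2/(0.754−0.400) = 4.480/0.3540 = 12.66 mg/L.
e^(−k_1 t) = e^(−0.400×0.9840) = 0.6746; e^(−k_r t) = e^(−0.754×0.9840) = 0.4762.
D = 12.66 × (0.6746 − 0.4762) + 4.37 × 0.4762 = 2.511 + 2.081 = 4.592 mg/L.
DO = C_s − D = 8.58 − 4.592 = 3.988 mg/L.

DO ≈ 3.99 mg/L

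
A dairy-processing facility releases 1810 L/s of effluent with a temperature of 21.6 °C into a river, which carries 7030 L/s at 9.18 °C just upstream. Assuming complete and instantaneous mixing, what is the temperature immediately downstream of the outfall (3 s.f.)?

11.7 °C

Flow-weighted mixing: C = (Q_r C_r + Q_w C_w)/(Q_r + Q_w)
= (7030×9.18 + 1810×21.6)/(7030 + 1810) = 103600/8840 = 11.72 °C.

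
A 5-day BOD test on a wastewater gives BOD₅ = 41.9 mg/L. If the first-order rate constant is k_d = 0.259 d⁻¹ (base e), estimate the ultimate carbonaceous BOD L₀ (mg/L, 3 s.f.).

L₀ ≈ 57.7 mg/L

BOD₅ = L₀(1 − e^(−5k_d)) ⇒ L₀ = BOD₅ / (1 − e^(−5×0.259))
= 41.9 / (1 − 0.2739) = 41.9 / 0.7261 = 57.71 mg/L.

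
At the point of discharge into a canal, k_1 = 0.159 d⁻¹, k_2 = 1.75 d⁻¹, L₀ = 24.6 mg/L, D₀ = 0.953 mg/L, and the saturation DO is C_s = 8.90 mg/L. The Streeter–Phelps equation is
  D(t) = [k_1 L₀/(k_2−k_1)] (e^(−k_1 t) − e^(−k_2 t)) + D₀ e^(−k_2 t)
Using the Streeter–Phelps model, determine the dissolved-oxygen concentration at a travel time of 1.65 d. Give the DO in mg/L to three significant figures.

DO ≈ 7.09 mg/L

k_1 L₀/(k_2−k_1) = 0.159×24.6/(1.75−0.159) = 3.911/1.591 = 2.458 mg/L.
e^(−k_1 t) = e^(−0.159×1.650) = 0.7692; e^(−k_2 t) = e^(−1.75×1.650) = 0.05572.
D = 2.458 × (0.7692 − 0.05572) + 0.953 × 0.05572 = 1.754 + 0.05310 = 1.807 mg/L.
DO = C_s − D = 8.90 − 1.807 = 7.093 mg/L.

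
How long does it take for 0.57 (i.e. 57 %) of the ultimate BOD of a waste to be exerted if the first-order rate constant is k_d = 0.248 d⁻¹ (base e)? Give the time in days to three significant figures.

y/L₀ = 1 − e^(−k_d t) = 0.57 ⇒ e^(−k_d t) = 0.430
t = −ln(0.430) / 0.248 = 0.8440 / 0.248 = 3.403 d.

t ≈ 3.40 d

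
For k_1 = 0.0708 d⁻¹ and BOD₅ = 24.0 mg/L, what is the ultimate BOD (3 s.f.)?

L₀ ≈ 80.5 mg/L

BOD₅ = L₀(1 − e^(−5k_1)) ⇒ L₀ = BOD₅ / (1 − e^(−5×0.0708))
= 24.0 / (1 − 0.7019) = 24.0 / 0.2981 = 80.50 mg/L.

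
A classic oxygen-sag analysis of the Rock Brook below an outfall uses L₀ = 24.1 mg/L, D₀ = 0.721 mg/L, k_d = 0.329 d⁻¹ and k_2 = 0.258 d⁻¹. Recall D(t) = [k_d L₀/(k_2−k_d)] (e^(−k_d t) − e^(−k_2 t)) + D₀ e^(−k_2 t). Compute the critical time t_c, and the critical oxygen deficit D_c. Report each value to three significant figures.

t_c ≈ 3.33 d; D_c ≈ 10.3 mg/L

t_c = [1/(k_2−k_d)] ln[(k_2/k_d)(1 − D₀(k_2−k_d)/(k_d L₀))]
= [1/(0.258−0.329)] ln[(0.258/0.329)(1 − 0.721×-0.07100/(0.329×24.1))]
= (1/-0.07100) ln[0.7842 × 1.006] = -14.08 × ln(0.7893) = -14.08 × -0.2367 = 3.333 d.
D_c = (k_d/k_2) L₀ e^(−k_d t_c) = (0.329/0.258) × 24.1 × e^(−0.329×3.333) = 1.275 × 24.1 × 0.3340 = 10.26 mg/L.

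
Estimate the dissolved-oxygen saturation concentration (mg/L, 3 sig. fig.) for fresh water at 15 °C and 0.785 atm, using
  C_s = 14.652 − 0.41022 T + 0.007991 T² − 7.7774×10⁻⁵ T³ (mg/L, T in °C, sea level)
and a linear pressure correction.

C_s ≈ 7.88 mg/L

At sea level: C_s = 14.652 − 0.41022×15 + 0.007991×15² − 7.7774×10⁻⁵×15³ = 10.03 mg/L.
Pressure correction: C_s' = 10.03 × 0.785 = 7.877 mg/L.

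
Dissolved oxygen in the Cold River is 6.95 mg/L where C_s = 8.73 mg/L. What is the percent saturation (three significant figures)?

79.6 % saturation

% saturation = C/C_s × 100 = 6.95/8.73 × 100 = 79.6 %.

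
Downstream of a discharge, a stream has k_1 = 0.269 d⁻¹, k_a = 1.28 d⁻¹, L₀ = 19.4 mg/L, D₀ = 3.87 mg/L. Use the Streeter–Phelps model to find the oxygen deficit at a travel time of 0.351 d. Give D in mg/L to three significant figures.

k_1 L₀/(k_a−k_1) = 0.269×19.4/(1.28−0.269) = 5.219/1.011 = 5.162 mg/L.
e^(−k_1 t) = e^(−0.269×0.3510) = 0.9099; e^(−k_a t) = e^(−1.28×0.3510) = 0.6381.
D = 5.162 × (0.9099 − 0.6381) + 3.87 × 0.6381 = 1.403 + 2.469 = 3.872 mg/L.

D ≈ 3.87 mg/L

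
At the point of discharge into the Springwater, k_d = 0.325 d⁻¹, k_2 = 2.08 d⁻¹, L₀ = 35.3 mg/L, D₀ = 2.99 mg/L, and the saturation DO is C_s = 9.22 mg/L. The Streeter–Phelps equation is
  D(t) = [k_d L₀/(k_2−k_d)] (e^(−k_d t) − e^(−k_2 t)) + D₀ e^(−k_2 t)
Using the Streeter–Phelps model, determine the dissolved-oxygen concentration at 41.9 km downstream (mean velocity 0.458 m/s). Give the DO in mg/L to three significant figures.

DO ≈ 4.98 mg/L

Travel time t = x/v = 41.9 km / (0.458 m/s) = 41900 m / 0.458 m/s = 91480 s = 1.059 d.
k_d L₀/(k_2−k_d) = 0.325×35.3/(2.08−0.325) = 11.47/1.755 = 6.537 mg/L.
e^(−k_d t) = e^(−0.325×1.059) = 0.7088; e^(−k_2 t) = e^(−2.08×1.059) = 0.1105.
D = 6.537 × (0.7088 − 0.1105) + 2.99 × 0.1105 = 3.911 + 0.3305 = 4.242 mg/L.
DO = C_s − D = 9.22 − 4.242 = 4.978 mg/L.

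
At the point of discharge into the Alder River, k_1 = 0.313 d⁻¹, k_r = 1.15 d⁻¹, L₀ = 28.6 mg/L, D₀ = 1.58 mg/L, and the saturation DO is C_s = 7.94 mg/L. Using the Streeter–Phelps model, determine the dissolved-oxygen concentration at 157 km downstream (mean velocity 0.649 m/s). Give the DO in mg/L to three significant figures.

DO ≈ 3.85 mg/L

Travel time t = x/v = 157 km / (0.649 m/s) = 157000 m / 0.649 m/s = 241900 s = 2.800 d.
k_1 L₀/(k_r−k_1) = 0.313×28.6/(1.15−0.313) = 8.952/0.8370 = 10.70 mg/L.
e^(−k_1 t) = e^(−0.313×2.800) = 0.4163; e^(−k_r t) = e^(−1.15×2.800) = 0.03996.
D = 10.70 × (0.4163 − 0.03996) + 1.58 × 0.03996 = 4.025 + 0.06314 = 4.088 mg/L.
DO = C_s − D = 7.94 − 4.088 = 3.852 mg/L.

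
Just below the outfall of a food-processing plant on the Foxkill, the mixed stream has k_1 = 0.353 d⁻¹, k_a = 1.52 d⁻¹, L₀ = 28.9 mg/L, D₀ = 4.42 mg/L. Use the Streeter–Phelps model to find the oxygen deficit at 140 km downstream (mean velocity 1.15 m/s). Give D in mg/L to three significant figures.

Travel time t = x/v = 140 km / (1.15 m/s) = 140000 m / 1.15 m/s = 121700 s = 1.409 d.
k_1 L₀/(k_a−k_1) = 0.353×28.9/(1.52−0.353) = 10.20/1.167 = 8.742 mg/L.
e^(−k_1 t) = e^(−0.353×1.409) = 0.6081; e^(−k_a t) = e^(−1.52×1.409) = 0.1175.
D = 8.742 × (0.6081 − 0.1175) + 4.42 × 0.1175 = 4.289 + 0.5191 = 4.808 mg/L.

D ≈ 4.81 mg/L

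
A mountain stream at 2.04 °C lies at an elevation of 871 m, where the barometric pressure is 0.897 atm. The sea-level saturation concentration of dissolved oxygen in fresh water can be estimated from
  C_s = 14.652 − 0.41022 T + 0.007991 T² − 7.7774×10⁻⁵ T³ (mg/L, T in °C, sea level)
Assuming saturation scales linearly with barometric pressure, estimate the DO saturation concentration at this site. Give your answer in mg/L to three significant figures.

C_s ≈ 12.4 mg/L

At sea level: C_s = 14.652 − 0.41022×2.04 + 0.007991×2.04² − 7.7774×10⁻⁵×2.04³ = 13.85 mg/L.
Pressure correction: C_s' = 13.85 × 0.897 = 12.42 mg/L.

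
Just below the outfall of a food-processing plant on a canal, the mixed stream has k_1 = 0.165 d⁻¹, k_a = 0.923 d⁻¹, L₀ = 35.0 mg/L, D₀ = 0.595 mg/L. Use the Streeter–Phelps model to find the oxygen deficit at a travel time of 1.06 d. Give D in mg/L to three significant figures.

D ≈ 3.76 mg/L

k_1 L₀/(k_a−k_1) = 0.165×35.0/(0.923−0.165) = 5.775/0.7580 = 7.619 mg/L.
e^(−k_1 t) = e^(−0.165×1.060) = 0.8395; e^(−k_a t) = e^(−0.923×1.060) = 0.3759.
D = 7.619 × (0.8395 − 0.3759) + 0.595 × 0.3759 = 3.532 + 0.2237 = 3.756 mg/L.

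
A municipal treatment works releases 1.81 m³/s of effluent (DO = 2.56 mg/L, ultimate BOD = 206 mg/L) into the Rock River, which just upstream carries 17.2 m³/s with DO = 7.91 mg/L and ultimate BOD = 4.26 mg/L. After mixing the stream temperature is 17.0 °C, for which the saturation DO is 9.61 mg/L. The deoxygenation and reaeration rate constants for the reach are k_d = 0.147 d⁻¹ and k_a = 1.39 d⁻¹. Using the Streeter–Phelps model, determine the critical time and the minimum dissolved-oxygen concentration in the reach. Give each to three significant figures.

t_c ≈ 0.528 d; minimum DO ≈ 7.31 mg/L

Mixed DO = (17.2×7.91 + 1.81×2.56)/(17.2+1.81) = 140.7/19.01 = 7.401 mg/L.
Mixed L₀ = (17.2×4.26 + 1.81×206)/(19.01) = 446.1/19.01 = 23.47 mg/L.
Initial deficit D₀ = C_s − DO₀ = 9.61 − 7.401 = 2.209 mg/L.
t_c = (1/1.243) ln[(1.39/0.147)(1 − 2.209×1.243/(0.147×23.47))] = 0.8045 × ln(1.928) = 0.5283 d.
D_c = (0.147/1.39) × 23.47 × e^(−0.147×0.5283) = 0.1058 × 23.47 × 0.9253 = 2.296 mg/L.
Minimum DO = 9.61 − 2.296 = 7.314 mg/L.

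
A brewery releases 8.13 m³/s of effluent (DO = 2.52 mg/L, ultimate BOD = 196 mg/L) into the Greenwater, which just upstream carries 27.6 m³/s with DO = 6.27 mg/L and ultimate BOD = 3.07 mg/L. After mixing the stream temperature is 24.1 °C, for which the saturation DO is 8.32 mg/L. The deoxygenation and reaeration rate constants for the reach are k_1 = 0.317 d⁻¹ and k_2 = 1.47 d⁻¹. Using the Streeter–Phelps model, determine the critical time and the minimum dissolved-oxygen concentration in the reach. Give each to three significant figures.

t_c ≈ 1.11 d; minimum DO ≈ 1.19 mg/L

Mixed DO = (27.6×6.27 + 8.13×2.52)/(27.6+8.13) = 193.5/35.73 = 5.417 mg/L.
Mixed L₀ = (27.6×3.07 + 8.13×196)/(35.73) = 1678/35.73 = 46.97 mg/L.
Initial deficit D₀ = C_s − DO₀ = 8.32 − 5.417 = 2.903 mg/L.
t_c = (1/1.153) ln[(1.47/0.317)(1 − 2.903×1.153/(0.317×46.97))] = 0.8673 × ln(3.595) = 1.110 d.
D_c = (0.317/1.47) × 46.97 × e^(−0.317×1.110) = 0.2156 × 46.97 × 0.7034 = 7.125 mg/L.
Minimum DO = 8.32 − 7.125 = 1.195 mg/L.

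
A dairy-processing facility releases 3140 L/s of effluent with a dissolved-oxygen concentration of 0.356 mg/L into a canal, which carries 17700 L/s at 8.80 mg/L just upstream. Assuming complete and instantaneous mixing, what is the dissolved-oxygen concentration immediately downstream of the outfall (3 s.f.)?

Flow-weighted mixing: C = (Q_r C_r + Q_w C_w)/(Q_r + Q_w)
= (17700×8.80 + 3140×0.356)/(17700 + 3140) = 156900/20840 = 7.528 mg/L.

7.53 mg/L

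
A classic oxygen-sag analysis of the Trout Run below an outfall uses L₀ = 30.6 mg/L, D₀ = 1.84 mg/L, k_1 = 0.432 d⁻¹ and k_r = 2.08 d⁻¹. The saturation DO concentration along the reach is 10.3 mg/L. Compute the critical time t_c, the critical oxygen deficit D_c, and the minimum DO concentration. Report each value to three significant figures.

At the critical point dD/dt = 0, so k_1 L₀ e^(−k_1 t) = k_r D. Substituting D(t) from the Streeter–Phelps equation and solving for t gives
t_c = ln[(k_r/k_1)(1 − D₀(k_r−k_1)/(k_1 L₀))] / (k_r−k_1).
Here k_r−k_1 = 1.648 d⁻¹ and 1 − D₀(k_r−k_1)/(k_1 L₀) = 1 − 1.84×1.648/(0.432×30.6) = 0.7706, so
t_c = ln(4.815 × 0.7706) / 1.648 = 1.311 / 1.648 = 0.7956 d.
D_c = (k_1/k_r) L₀ e^(−k_1 t_c) = (0.432/2.08) × 30.6 × e^(−0.432×0.7956) = 0.2077 × 30.6 × 0.7091 = 4.507 mg/L.
Minimum DO = C_s − D_c = 10.3 − 4.507 = 5.793 mg/L.

t_c ≈ 0.796 d; D_c ≈ 4.51 mg/L; min DO ≈ 5.79 mg/L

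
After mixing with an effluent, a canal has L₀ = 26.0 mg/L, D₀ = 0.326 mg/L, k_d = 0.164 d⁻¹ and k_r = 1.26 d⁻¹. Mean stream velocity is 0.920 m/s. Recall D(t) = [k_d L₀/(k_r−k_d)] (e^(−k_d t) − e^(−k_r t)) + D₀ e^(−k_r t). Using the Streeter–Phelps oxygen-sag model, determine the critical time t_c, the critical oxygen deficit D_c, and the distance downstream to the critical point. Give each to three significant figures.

At the critical point dD/dt = 0, so k_d L₀ e^(−k_d t) = k_r D. Substituting D(t) from the Streeter–Phelps equation and solving for t gives
t_c = ln[(k_r/k_d)(1 − D₀(k_r−k_d)/(k_d L₀))] / (k_r−k_d).
Here k_r−k_d = 1.096 d⁻¹ and 1 − D₀(k_r−k_d)/(k_d L₀) = 1 − 0.326×1.096/(0.164×26.0) = 0.9162, so
t_c = ln(7.683 × 0.9162) / 1.096 = 1.951 / 1.096 = 1.781 d.
L(t_c) = L₀ e^(−k_d t_c) = 26.0 × 0.7468 = 19.42 mg/L, and at the critical point k_r D_c = k_d L, so D_c = (0.164/1.26) × 19.42 = 2.527 mg/L.
x_c = v t_c = 0.920 m/s × 1.781 d × 86400 s/d = 141500 m ≈ 142 km.

t_c ≈ 1.78 d; D_c ≈ 2.53 mg/L; x_c ≈ 142 km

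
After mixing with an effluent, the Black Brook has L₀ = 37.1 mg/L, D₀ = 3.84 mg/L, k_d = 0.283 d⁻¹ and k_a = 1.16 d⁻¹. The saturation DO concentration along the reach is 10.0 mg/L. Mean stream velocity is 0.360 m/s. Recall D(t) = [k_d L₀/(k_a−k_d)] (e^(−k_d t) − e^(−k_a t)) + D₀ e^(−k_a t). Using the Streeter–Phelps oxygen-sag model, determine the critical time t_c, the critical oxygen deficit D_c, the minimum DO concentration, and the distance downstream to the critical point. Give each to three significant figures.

t_c ≈ 1.17 d; D_c ≈ 6.50 mg/L; min DO ≈ 3.50 mg/L; x_c ≈ 36.3 km

t_c = [1/(k_a−k_d)] ln[(k_a/k_d)(1 − D₀(k_a−k_d)/(k_d L₀))]
= [1/(1.16−0.283)] ln[(1.16/0.283)(1 − 3.84×0.8770/(0.283×37.1))]
= (1/0.8770) ln[4.099 × 0.6792] = 1.140 × ln(2.784) = 1.140 × 1.024 = 1.168 d.
L(t_c) = L₀ e^(−k_d t_c) = 37.1 × 0.7186 = 26.66 mg/L, and at the critical point k_a D_c = k_d L, so D_c = (0.283/1.16) × 26.66 = 6.504 mg/L.
Minimum DO = C_s − D_c = 10.0 − 6.504 = 3.496 mg/L.
x_c = v t_c = 0.360 m/s × 1.168 d × 86400 s/d = 36320 m ≈ 36.3 km.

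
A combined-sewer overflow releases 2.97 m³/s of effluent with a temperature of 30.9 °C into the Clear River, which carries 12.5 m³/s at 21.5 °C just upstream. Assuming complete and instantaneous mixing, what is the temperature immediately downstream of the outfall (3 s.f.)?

23.3 °C

Flow-weighted mixing: C = (Q_r C_r + Q_w C_w)/(Q_r + Q_w)
= (12.5×21.5 + 2.97×30.9)/(12.5 + 2.97) = 360.5/15.47 = 23.30 °C.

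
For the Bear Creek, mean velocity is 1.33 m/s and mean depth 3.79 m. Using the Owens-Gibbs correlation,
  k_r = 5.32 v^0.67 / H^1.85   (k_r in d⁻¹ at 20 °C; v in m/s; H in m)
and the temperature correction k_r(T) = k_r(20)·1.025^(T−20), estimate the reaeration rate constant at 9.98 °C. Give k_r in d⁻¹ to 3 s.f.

k_r(20) = 5.32 × 1.33^0.67 / 3.79^1.85 = 5.32 × 1.211 / 11.76 = 0.5475 d⁻¹.
k_r(9.98) = 0.5475 × 1.025^(9.98−20) = 0.5475 × 0.7808 = 0.4275 d⁻¹.

k_r ≈ 0.428 d⁻¹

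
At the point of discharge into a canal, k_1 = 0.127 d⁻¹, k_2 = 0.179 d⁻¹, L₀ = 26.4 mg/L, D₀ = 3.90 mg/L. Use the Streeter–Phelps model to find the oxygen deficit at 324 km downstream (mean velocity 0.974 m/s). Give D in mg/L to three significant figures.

Travel time t = x/v = 324 km / (0.974 m/s) = 324000 m / 0.974 m/s = 332600 s = 3.850 d.
k_1 L₀/(k_2−k_1) = 0.127×26.4/(0.179−0.127) = 3.353/0.05200 = 64.48 mg/L.
e^(−k_1 t) = e^(−0.127×3.850) = 0.6133; e^(−k_2 t) = e^(−0.179×3.850) = 0.5020.
D = 64.48 × (0.6133 − 0.5020) + 3.90 × 0.5020 = 7.174 + 1.958 = 9.132 mg/L.

D ≈ 9.13 mg/L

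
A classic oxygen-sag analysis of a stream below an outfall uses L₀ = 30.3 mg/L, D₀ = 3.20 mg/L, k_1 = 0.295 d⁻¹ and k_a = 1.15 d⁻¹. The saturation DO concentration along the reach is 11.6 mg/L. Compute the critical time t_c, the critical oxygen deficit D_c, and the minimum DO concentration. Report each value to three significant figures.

t_c ≈ 1.16 d; D_c ≈ 5.51 mg/L; min DO ≈ 6.09 mg/L

t_c = [1/(k_a−k_1)] ln[(k_a/k_1)(1 − D₀(k_a−k_1)/(k_1 L₀))]
= [1/(1.15−0.295)] ln[(1.15/0.295)(1 − 3.20×0.8550/(0.295×30.3))]
= (1/0.8550) ln[3.898 × 0.6939] = 1.170 × ln(2.705) = 1.170 × 0.9951 = 1.164 d.
L(t_c) = L₀ e^(−k_1 t_c) = 30.3 × 0.7094 = 21.49 mg/L, and at the critical point k_a D_c = k_1 L, so D_c = (0.295/1.15) × 21.49 = 5.514 mg/L.
Minimum DO = C_s − D_c = 11.6 − 5.514 = 6.086 mg/L.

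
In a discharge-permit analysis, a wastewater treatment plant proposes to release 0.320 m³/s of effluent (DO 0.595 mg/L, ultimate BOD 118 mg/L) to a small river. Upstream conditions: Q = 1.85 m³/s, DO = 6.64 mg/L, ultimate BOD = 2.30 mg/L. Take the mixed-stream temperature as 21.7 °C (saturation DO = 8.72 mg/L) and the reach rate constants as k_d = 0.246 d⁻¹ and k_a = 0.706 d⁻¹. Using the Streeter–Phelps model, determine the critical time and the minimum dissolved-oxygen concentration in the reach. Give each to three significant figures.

Mixed DO = (1.85×6.64 + 0.320×0.595)/(1.85+0.320) = 12.47/2.170 = 5.749 mg/L.
Mixed L₀ = (1.85×2.30 + 0.320×118)/(2.170) = 42.02/2.170 = 19.36 mg/L.
Initial deficit D₀ = C_s − DO₀ = 8.72 − 5.749 = 2.971 mg/L.
t_c = (1/0.4600) ln[(0.706/0.246)(1 − 2.971×0.4600/(0.246×19.36))] = 2.174 × ln(2.046) = 1.557 d.
D_c = (0.246/0.706) × 19.36 × e^(−0.246×1.557) = 0.3484 × 19.36 × 0.6819 = 4.600 mg/L.
Minimum DO = 8.72 − 4.600 = 4.120 mg/L.

t_c ≈ 1.56 d; minimum DO ≈ 4.12 mg/L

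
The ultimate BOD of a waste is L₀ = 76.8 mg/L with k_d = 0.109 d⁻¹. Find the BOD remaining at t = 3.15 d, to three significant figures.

L_t = L₀ e^(−k_d t) = 76.8 × e^(−0.109×3.15) = 76.8 × 0.7094 = 54.48 mg/L.

L ≈ 54.5 mg/L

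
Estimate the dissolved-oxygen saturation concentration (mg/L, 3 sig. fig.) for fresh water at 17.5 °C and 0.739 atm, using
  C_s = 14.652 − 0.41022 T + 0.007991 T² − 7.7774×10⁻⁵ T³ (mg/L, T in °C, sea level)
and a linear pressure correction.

C_s ≈ 7.02 mg/L

At sea level: C_s = 14.652 − 0.41022×17.5 + 0.007991×17.5² − 7.7774×10⁻⁵×17.5³ = 9.504 mg/L.
Pressure correction: C_s' = 9.504 × 0.739 = 7.023 mg/L.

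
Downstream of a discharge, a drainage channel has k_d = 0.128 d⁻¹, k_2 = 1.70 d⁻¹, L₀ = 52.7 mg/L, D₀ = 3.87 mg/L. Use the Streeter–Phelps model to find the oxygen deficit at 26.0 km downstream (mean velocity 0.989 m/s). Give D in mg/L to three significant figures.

Travel time t = x/v = 26.0 km / (0.989 m/s) = 26000 m / 0.989 m/s = 26290 s = 0.3043 d.
k_d L₀/(k_2−k_d) = 0.128×52.7/(1.70−0.128) = 6.746/1.572 = 4.291 mg/L.
e^(−k_d t) = e^(−0.128×0.3043) = 0.9618; e^(−k_2 t) = e^(−1.70×0.3043) = 0.5961.
D = 4.291 × (0.9618 − 0.5961) + 3.87 × 0.5961 = 1.569 + 2.307 = 3.876 mg/L.

D ≈ 3.88 mg/L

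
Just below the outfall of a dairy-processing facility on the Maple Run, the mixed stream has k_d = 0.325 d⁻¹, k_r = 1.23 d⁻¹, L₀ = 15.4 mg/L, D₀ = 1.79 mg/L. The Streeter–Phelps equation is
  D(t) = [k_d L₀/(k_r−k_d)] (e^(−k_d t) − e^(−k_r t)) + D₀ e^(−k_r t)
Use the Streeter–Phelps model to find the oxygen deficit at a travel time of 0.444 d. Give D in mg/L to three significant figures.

D ≈ 2.62 mg/L

k_d L₀/(k_r−k_d) = 0.325×15.4/(1.23−0.325) = 5.005/0.9050 = 5.530 mg/L.
e^(−k_d t) = e^(−0.325×0.4440) = 0.8656; e^(−k_r t) = e^(−1.23×0.4440) = 0.5792.
D = 5.530 × (0.8656 − 0.5792) + 1.79 × 0.5792 = 1.584 + 1.037 = 2.621 mg/L.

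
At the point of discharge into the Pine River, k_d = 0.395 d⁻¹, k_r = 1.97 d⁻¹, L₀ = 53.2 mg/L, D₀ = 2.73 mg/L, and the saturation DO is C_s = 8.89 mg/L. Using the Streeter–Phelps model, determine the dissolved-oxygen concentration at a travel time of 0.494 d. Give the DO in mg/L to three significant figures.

k_d L₀/(k_r−k_d) = 0.395×53.2/(1.97−0.395) = 21.01/1.575 = 13.34 mg/L.
e^(−k_d t) = e^(−0.395×0.4940) = 0.8227; e^(−k_r t) = e^(−1.97×0.4940) = 0.3779.
D = 13.34 × (0.8227 − 0.3779) + 2.73 × 0.3779 = 5.935 + 1.032 = 6.967 mg/L.
DO = C_s − D = 8.89 − 6.967 = 1.923 mg/L.

DO ≈ 1.92 mg/L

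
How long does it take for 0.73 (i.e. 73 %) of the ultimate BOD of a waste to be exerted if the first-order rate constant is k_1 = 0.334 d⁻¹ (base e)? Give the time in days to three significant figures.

t ≈ 3.92 d

y/L₀ = 1 − e^(−k_1 t) = 0.73 ⇒ e^(−k_1 t) = 0.270
t = −ln(0.270) / 0.334 = 1.309 / 0.334 = 3.920 d.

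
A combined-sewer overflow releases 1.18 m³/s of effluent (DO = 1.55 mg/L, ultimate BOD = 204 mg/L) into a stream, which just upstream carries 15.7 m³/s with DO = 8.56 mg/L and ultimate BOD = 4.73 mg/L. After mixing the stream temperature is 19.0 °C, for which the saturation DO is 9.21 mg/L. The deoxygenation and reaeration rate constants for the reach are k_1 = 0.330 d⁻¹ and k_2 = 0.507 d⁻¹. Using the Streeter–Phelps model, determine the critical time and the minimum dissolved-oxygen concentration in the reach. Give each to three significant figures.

t_c ≈ 2.24 d; minimum DO ≈ 3.41 mg/L

Mixed DO = (15.7×8.56 + 1.18×1.55)/(15.7+1.18) = 136.2/16.88 = 8.070 mg/L.
Mixed L₀ = (15.7×4.73 + 1.18×204)/(16.88) = 315.0/16.88 = 18.66 mg/L.
Initial deficit D₀ = C_s − DO₀ = 9.21 − 8.070 = 1.140 mg/L.
t_c = (1/0.1770) ln[(0.507/0.330)(1 − 1.140×0.1770/(0.330×18.66))] = 5.650 × ln(1.486) = 2.238 d.
D_c = (0.330/0.507) × 18.66 × e^(−0.330×2.238) = 0.6509 × 18.66 × 0.4778 = 5.804 mg/L.
Minimum DO = 9.21 − 5.804 = 3.406 mg/L.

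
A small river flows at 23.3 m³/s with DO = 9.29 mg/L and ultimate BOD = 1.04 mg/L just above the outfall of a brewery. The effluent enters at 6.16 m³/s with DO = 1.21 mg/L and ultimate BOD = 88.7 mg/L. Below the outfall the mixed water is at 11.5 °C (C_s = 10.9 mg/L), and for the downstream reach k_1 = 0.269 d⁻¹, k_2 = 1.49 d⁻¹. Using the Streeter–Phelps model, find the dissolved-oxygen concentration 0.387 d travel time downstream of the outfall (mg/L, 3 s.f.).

DO ≈ 7.60 mg/L

Mixed DO = (23.3×9.29 + 6.16×1.21)/(23.3+6.16) = 223.9/29.46 = 7.600 mg/L.
Mixed L₀ = (23.3×1.04 + 6.16×88.7)/(29.46) = 570.6/29.46 = 19.37 mg/L.
Initial deficit D₀ = C_s − DO₀ = 10.9 − 7.600 = 3.300 mg/L.
D(0.387) = [0.269×19.37/(1.49−0.269)](e^(−0.269×0.387) − e^(−1.49×0.387)) + 3.300 e^(−1.49×0.387)
= 4.267 × (0.9011 − 0.5618) + 3.300 × 0.5618 = 3.302 mg/L.
DO = 10.9 − 3.302 = 7.598 mg/L.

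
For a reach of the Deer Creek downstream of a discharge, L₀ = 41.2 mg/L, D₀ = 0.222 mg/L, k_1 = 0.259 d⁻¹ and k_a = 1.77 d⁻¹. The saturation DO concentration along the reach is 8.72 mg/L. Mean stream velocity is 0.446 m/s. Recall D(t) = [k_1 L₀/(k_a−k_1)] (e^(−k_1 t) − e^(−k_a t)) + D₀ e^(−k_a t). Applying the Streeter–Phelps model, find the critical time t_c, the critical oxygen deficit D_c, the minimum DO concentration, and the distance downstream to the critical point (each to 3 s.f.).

t_c = [1/(k_a−k_1)] ln[(k_a/k_1)(1 − D₀(k_a−k_1)/(k_1 L₀))]
= [1/(1.77−0.259)] ln[(1.77/0.259)(1 − 0.222×1.511/(0.259×41.2))]
= (1/1.511) ln[6.834 × 0.9686] = 0.6618 × ln(6.619) = 0.6618 × 1.890 = 1.251 d.
L(t_c) = L₀ e^(−k_1 t_c) = 41.2 × 0.7233 = 29.80 mg/L, and at the critical point k_a D_c = k_1 L, so D_c = (0.259/1.77) × 29.80 = 4.360 mg/L.
Minimum DO = C_s − D_c = 8.72 − 4.360 = 4.360 mg/L.
x_c = v t_c = 0.446 m/s × 1.251 d × 86400 s/d = 48200 m ≈ 48.2 km.

t_c ≈ 1.25 d; D_c ≈ 4.36 mg/L; min DO ≈ 4.36 mg/L; x_c ≈ 48.2 km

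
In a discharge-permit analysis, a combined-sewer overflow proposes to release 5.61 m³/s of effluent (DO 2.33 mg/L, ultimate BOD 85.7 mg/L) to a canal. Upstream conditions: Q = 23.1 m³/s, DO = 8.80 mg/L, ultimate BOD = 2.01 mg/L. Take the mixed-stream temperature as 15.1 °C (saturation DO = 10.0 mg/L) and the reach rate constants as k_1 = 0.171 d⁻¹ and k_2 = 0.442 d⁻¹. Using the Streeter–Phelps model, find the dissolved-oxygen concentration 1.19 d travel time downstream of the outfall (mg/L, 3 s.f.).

DO ≈ 5.94 mg/L

Mixed DO = (23.1×8.80 + 5.61×2.33)/(23.1+5.61) = 216.4/28.71 = 7.536 mg/L.
Mixed L₀ = (23.1×2.01 + 5.61×85.7)/(28.71) = 527.2/28.71 = 18.36 mg/L.
Initial deficit D₀ = C_s − DO₀ = 10.0 − 7.536 = 2.464 mg/L.
D(1.19) = [0.171×18.36/(0.442−0.171)](e^(−0.171×1.19) − e^(−0.442×1.19)) + 2.464 e^(−0.442×1.19)
= 11.59 × (0.8159 − 0.5910) + 2.464 × 0.5910 = 4.062 mg/L.
DO = 10.0 − 4.062 = 5.938 mg/L.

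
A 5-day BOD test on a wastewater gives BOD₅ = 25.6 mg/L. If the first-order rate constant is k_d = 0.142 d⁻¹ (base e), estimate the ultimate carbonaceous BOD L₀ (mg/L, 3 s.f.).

BOD₅ = L₀(1 − e^(−5k_d)) ⇒ L₀ = BOD₅ / (1 − e^(−5×0.142))
= 25.6 / (1 − 0.4916) = 25.6 / 0.5084 = 50.36 mg/L.

L₀ ≈ 50.4 mg/L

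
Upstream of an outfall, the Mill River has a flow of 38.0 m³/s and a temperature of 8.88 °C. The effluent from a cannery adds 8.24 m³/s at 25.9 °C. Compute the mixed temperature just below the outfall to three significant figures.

11.9 °C

Flow-weighted mixing: C = (Q_r C_r + Q_w C_w)/(Q_r + Q_w)
= (38.0×8.88 + 8.24×25.9)/(38.0 + 8.24) = 550.9/46.24 = 11.91 °C.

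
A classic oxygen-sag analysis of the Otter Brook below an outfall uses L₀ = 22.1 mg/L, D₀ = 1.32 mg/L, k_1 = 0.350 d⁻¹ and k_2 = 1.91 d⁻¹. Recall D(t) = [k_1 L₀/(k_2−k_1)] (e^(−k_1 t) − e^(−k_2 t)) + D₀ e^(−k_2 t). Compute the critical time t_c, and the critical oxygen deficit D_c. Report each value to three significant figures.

With k_2/k_1 = 5.457 and 1 − D₀(k_2−k_1)/(k_1 L₀) = 0.7338,
t_c = ln(5.457 × 0.7338) / (1.91 − 0.350) = ln(4.004) / 1.560 = 1.387/1.560 = 0.8893 d.
L(t_c) = L₀ e^(−k_1 t_c) = 22.1 × 0.7325 = 16.19 mg/L, and at the critical point k_2 D_c = k_1 L, so D_c = (0.350/1.91) × 16.19 = 2.966 mg/L.

t_c ≈ 0.889 d; D_c ≈ 2.97 mg/L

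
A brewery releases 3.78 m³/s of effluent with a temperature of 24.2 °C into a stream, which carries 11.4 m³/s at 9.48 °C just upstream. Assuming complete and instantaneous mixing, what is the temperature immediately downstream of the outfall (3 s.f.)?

Flow-weighted mixing: C = (Q_r C_r + Q_w C_w)/(Q_r + Q_w)
= (11.4×9.48 + 3.78×24.2)/(11.4 + 3.78) = 199.5/15.18 = 13.15 °C.

13.1 °C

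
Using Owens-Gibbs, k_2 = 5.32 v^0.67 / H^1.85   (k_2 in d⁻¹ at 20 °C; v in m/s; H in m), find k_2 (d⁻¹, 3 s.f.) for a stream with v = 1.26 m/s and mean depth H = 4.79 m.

k_2 = 5.32 × 1.26^0.67 / 4.79^1.85 = 5.32 × 1.167 / 18.14 = 0.3424 d⁻¹.

k_2 ≈ 0.342 d⁻¹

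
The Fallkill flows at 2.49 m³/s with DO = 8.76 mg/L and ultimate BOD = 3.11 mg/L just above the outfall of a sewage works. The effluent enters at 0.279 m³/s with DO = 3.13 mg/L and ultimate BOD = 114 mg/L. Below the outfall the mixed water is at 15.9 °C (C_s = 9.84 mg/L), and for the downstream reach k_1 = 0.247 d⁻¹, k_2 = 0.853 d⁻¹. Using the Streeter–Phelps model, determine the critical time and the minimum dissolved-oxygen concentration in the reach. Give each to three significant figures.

Mixed DO = (2.49×8.76 + 0.279×3.13)/(2.49+0.279) = 22.69/2.769 = 8.193 mg/L.
Mixed L₀ = (2.49×3.11 + 0.279×114)/(2.769) = 39.55/2.769 = 14.28 mg/L.
Initial deficit D₀ = C_s − DO₀ = 9.84 − 8.193 = 1.647 mg/L.
t_c = (1/0.6060) ln[(0.853/0.247)(1 − 1.647×0.6060/(0.247×14.28))] = 1.650 × ln(2.476) = 1.496 d.
D_c = (0.247/0.853) × 14.28 × e^(−0.247×1.496) = 0.2896 × 14.28 × 0.6910 = 2.858 mg/L.
Minimum DO = 9.84 − 2.858 = 6.982 mg/L.

t_c ≈ 1.50 d; minimum DO ≈ 6.98 mg/L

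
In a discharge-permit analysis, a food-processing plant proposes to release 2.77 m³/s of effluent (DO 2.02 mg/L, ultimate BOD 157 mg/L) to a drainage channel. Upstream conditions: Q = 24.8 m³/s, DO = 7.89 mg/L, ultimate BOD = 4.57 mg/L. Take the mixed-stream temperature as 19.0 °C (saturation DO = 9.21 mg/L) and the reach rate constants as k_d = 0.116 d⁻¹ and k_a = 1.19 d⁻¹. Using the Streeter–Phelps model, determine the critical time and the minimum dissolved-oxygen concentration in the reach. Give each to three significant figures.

t_c ≈ 0.119 d; minimum DO ≈ 7.30 mg/L

Mixed DO = (24.8×7.89 + 2.77×2.02)/(24.8+2.77) = 201.3/27.57 = 7.300 mg/L.
Mixed L₀ = (24.8×4.57 + 2.77×157)/(27.57) = 548.2/27.57 = 19.88 mg/L.
Initial deficit D₀ = C_s − DO₀ = 9.21 − 7.300 = 1.910 mg/L.
t_c = (1/1.074) ln[(1.19/0.116)(1 − 1.910×1.074/(0.116×19.88))] = 0.9311 × ln(1.137) = 0.1192 d.
D_c = (0.116/1.19) × 19.88 × e^(−0.116×0.1192) = 0.09748 × 19.88 × 0.9863 = 1.912 mg/L.
Minimum DO = 9.21 − 1.912 = 7.298 mg/L.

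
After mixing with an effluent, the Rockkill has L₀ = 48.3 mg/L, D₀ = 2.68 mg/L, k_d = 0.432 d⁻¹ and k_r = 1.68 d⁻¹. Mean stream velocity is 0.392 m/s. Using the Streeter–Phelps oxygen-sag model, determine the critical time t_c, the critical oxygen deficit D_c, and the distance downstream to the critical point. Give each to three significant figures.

With k_r/k_d = 3.889 and 1 − D₀(k_r−k_d)/(k_d L₀) = 0.8397,
t_c = ln(3.889 × 0.8397) / (1.68 − 0.432) = ln(3.266) / 1.248 = 1.183/1.248 = 0.9483 d.
D_c = (k_d/k_r) L₀ e^(−k_d t_c) = (0.432/1.68) × 48.3 × e^(−0.432×0.9483) = 0.2571 × 48.3 × 0.6639 = 8.245 mg/L.
x_c = v t_c = 0.392 m/s × 0.9483 d × 86400 s/d = 32120 m ≈ 32.1 km.

t_c ≈ 0.948 d; D_c ≈ 8.25 mg/L; x_c ≈ 32.1 km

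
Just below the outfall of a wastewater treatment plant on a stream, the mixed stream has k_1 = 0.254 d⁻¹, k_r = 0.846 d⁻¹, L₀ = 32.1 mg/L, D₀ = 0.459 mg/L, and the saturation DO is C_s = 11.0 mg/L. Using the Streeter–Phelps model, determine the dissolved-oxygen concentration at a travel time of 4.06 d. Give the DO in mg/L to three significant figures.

DO ≈ 6.52 mg/L

k_1 L₀/(k_r−k_1) = 0.254×32.1/(0.846−0.254) = 8.153/0.5920 = 13.77 mg/L.
e^(−k_1 t) = e^(−0.254×4.060) = 0.3566; e^(−k_r t) = e^(−0.846×4.060) = 0.03223.
D = 13.77 × (0.3566 − 0.03223) + 0.459 × 0.03223 = 4.467 + 0.01480 = 4.482 mg/L.
DO = C_s − D = 11.0 − 4.482 = 6.518 mg/L.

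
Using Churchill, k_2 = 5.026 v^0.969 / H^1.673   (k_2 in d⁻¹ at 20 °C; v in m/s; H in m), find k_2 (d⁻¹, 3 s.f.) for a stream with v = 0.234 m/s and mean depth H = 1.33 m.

k_2 = 5.026 × 0.234^0.969 / 1.33^1.673 = 5.026 × 0.2448 / 1.611 = 0.7635 d⁻¹.

k_2 ≈ 0.763 d⁻¹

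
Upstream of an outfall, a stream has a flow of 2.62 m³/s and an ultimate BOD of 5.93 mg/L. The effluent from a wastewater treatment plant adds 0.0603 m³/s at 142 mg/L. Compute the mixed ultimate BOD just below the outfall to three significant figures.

8.99 mg/L

Flow-weighted mixing: C = (Q_r C_r + Q_w C_w)/(Q_r + Q_w)
= (2.62×5.93 + 0.0603×142)/(2.62 + 0.0603) = 24.10/2.680 = 8.991 mg/L.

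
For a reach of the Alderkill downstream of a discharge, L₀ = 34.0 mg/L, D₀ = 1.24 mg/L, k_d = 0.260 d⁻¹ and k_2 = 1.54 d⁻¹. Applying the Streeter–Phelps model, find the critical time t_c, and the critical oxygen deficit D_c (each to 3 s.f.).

t_c ≈ 1.24 d; D_c ≈ 4.16 mg/L

t_c = [1/(k_2−k_d)] ln[(k_2/k_d)(1 − D₀(k_2−k_d)/(k_d L₀))]
= [1/(1.54−0.260)] ln[(1.54/0.260)(1 − 1.24×1.280/(0.260×34.0))]
= (1/1.280) ln[5.923 × 0.8205] = 0.7812 × ln(4.860) = 0.7812 × 1.581 = 1.235 d.
D_c = (k_d/k_2) L₀ e^(−k_d t_c) = (0.260/1.54) × 34.0 × e^(−0.260×1.235) = 0.1688 × 34.0 × 0.7253 = 4.164 mg/L.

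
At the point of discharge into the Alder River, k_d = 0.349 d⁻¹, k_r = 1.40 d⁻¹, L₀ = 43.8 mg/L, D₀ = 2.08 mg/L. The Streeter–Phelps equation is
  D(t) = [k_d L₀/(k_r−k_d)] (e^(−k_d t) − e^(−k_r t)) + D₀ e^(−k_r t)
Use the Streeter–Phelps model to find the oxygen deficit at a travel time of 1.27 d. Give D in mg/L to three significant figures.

D ≈ 7.23 mg/L

k_d L₀/(k_r−k_d) = 0.349×43.8/(1.40−0.349) = 15.29/1.051 = 14.54 mg/L.
e^(−k_d t) = e^(−0.349×1.270) = 0.6420; e^(−k_r t) = e^(−1.40×1.270) = 0.1690.
D = 14.54 × (0.6420 − 0.1690) + 2.08 × 0.1690 = 6.879 + 0.3515 = 7.231 mg/L.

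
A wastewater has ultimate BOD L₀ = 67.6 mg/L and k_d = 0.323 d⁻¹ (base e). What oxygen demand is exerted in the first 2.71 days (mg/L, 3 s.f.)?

y_t = L₀(1 − e^(−k_d t)) = 67.6 × (1 − e^(−0.323×2.71))
= 67.6 × (1 − 0.4167) = 67.6 × 0.5833 = 39.43 mg/L.

y ≈ 39.4 mg/L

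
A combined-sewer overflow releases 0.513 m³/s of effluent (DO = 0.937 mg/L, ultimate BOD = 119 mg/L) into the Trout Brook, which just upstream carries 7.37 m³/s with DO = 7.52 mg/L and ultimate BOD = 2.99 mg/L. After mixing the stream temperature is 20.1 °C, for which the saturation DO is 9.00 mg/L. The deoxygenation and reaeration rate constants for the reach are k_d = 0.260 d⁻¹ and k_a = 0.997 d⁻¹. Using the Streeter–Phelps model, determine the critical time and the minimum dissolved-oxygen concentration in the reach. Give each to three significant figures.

Mixed DO = (7.37×7.52 + 0.513×0.937)/(7.37+0.513) = 55.90/7.883 = 7.092 mg/L.
Mixed L₀ = (7.37×2.99 + 0.513×119)/(7.883) = 83.08/7.883 = 10.54 mg/L.
Initial deficit D₀ = C_s − DO₀ = 9.00 − 7.092 = 1.908 mg/L.
t_c = (1/0.7370) ln[(0.997/0.260)(1 − 1.908×0.7370/(0.260×10.54))] = 1.357 × ln(1.866) = 0.8467 d.
D_c = (0.260/0.997) × 10.54 × e^(−0.260×0.8467) = 0.2608 × 10.54 × 0.8024 = 2.205 mg/L.
Minimum DO = 9.00 − 2.205 = 6.795 mg/L.

t_c ≈ 0.847 d; minimum DO ≈ 6.79 mg/L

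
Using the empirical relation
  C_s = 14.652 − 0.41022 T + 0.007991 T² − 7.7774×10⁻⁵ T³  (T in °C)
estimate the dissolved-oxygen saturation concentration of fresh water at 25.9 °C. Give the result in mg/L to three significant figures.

C_s ≈ 8.04 mg/L

C_s = 14.652 − 0.41022×25.9 + 0.007991×25.9² − 7.7774×10⁻⁵×25.9³ = 8.037 mg/L.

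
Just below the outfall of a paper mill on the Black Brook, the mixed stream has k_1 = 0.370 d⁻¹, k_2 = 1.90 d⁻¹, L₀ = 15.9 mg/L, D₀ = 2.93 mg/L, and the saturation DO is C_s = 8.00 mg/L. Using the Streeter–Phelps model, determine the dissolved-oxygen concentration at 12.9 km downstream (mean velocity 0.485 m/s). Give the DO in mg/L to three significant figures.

Travel time t = x/v = 12.9 km / (0.485 m/s) = 12900 m / 0.485 m/s = 26600 s = 0.3078 d.
k_1 L₀/(k_2−k_1) = 0.370×15.9/(1.90−0.370) = 5.883/1.530 = 3.845 mg/L.
e^(−k_1 t) = e^(−0.370×0.3078) = 0.8923; e^(−k_2 t) = e^(−1.90×0.3078) = 0.5572.
D = 3.845 × (0.8923 − 0.5572) + 2.93 × 0.5572 = 1.289 + 1.632 = 2.921 mg/L.
DO = C_s − D = 8.00 − 2.921 = 5.079 mg/L.

DO ≈ 5.08 mg/L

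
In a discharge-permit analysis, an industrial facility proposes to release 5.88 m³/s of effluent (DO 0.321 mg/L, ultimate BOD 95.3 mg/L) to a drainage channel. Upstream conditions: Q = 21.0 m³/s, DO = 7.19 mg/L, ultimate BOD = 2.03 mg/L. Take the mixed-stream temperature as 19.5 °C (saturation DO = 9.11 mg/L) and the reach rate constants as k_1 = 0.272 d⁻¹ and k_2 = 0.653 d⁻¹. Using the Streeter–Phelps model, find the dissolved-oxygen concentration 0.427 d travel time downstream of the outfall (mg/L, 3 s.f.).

Mixed DO = (21.0×7.19 + 5.88×0.321)/(21.0+5.88) = 152.9/26.88 = 5.687 mg/L.
Mixed L₀ = (21.0×2.03 + 5.88×95.3)/(26.88) = 603.0/26.88 = 22.43 mg/L.
Initial deficit D₀ = C_s − DO₀ = 9.11 − 5.687 = 3.423 mg/L.
D(0.427) = [0.272×22.43/(0.653−0.272)](e^(−0.272×0.427) − e^(−0.653×0.427)) + 3.423 e^(−0.653×0.427)
= 16.02 × (0.8903 − 0.7567) + 3.423 × 0.7567 = 4.731 mg/L.
DO = 9.11 − 4.731 = 4.379 mg/L.

DO ≈ 4.38 mg/L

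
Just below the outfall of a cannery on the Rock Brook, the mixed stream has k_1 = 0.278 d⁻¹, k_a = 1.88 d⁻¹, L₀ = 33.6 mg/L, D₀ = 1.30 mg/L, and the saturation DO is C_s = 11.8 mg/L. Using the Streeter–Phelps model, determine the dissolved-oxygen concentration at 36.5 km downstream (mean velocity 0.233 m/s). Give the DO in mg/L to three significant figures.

DO ≈ 8.43 mg/L

Travel time t = x/v = 36.5 km / (0.233 m/s) = 36500 m / 0.233 m/s = 156700 s = 1.813 d.
k_1 L₀/(k_a−k_1) = 0.278×33.6/(1.88−0.278) = 9.341/1.602 = 5.831 mg/L.
e^(−k_1 t) = e^(−0.278×1.813) = 0.6041; e^(−k_a t) = e^(−1.88×1.813) = 0.03309.
D = 5.831 × (0.6041 − 0.03309) + 1.30 × 0.03309 = 3.329 + 0.04301 = 3.372 mg/L.
DO = C_s − D = 11.8 − 3.372 = 8.428 mg/L.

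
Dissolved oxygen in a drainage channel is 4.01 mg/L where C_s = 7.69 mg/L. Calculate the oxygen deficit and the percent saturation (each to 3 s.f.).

D = C_s − C = 7.69 − 4.01 = 3.68 mg/L.
% saturation = 4.01/7.69 × 100 = 52.1 %.

D ≈ 3.68 mg/L; 52.1 % saturation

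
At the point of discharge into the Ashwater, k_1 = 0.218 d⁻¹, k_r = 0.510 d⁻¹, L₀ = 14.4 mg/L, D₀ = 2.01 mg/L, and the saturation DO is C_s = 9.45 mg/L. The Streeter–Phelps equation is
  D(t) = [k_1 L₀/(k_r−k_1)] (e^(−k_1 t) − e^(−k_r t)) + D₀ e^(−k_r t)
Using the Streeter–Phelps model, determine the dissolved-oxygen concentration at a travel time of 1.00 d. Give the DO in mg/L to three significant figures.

k_1 L₀/(k_r−k_1) = 0.218×14.4/(0.510−0.218) = 3.139/0.2920 = 10.75 mg/L.
e^(−k_1 t) = e^(−0.218×1.000) = 0.8041; e^(−k_r t) = e^(−0.510×1.000) = 0.6005.
D = 10.75 × (0.8041 − 0.6005) + 2.01 × 0.6005 = 2.189 + 1.207 = 3.396 mg/L.
DO = C_s − D = 9.45 − 3.396 = 6.054 mg/L.

DO ≈ 6.05 mg/L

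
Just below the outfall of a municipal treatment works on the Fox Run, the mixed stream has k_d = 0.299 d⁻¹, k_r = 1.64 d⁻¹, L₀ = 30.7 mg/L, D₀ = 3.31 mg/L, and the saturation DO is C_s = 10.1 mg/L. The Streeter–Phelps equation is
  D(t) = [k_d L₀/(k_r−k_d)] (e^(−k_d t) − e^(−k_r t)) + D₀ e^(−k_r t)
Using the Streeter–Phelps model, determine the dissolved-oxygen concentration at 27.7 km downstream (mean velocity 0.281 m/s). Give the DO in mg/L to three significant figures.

Travel time t = x/v = 27.7 km / (0.281 m/s) = 27700 m / 0.281 m/s = 98580 s = 1.141 d.
k_d L₀/(k_r−k_d) = 0.299×30.7/(1.64−0.299) = 9.179/1.341 = 6.845 mg/L.
e^(−k_d t) = e^(−0.299×1.141) = 0.7110; e^(−k_r t) = e^(−1.64×1.141) = 0.1539.
D = 6.845 × (0.7110 − 0.1539) + 3.31 × 0.1539 = 3.813 + 0.5096 = 4.322 mg/L.
DO = C_s − D = 10.1 − 4.322 = 5.778 mg/L.

DO ≈ 5.78 mg/L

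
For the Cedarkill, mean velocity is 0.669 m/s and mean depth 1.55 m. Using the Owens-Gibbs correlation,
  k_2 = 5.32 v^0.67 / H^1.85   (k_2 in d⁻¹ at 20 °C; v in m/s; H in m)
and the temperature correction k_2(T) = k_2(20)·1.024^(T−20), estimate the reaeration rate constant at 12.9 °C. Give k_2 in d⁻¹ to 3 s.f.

k_2 ≈ 1.53 d⁻¹

k_2(20) = 5.32 × 0.669^0.67 / 1.55^1.85 = 5.32 × 0.7639 / 2.250 = 1.806 d⁻¹.
k_2(12.9) = 1.806 × 1.024^(12.9−20) = 1.806 × 0.8450 = 1.527 d⁻¹.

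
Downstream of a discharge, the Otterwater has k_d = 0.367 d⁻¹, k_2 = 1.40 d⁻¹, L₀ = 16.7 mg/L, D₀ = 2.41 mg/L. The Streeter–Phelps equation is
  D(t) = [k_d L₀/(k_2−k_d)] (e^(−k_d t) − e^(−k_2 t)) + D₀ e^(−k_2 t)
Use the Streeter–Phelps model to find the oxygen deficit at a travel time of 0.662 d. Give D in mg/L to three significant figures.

D ≈ 3.26 mg/L

k_d L₀/(k_2−k_d) = 0.367×16.7/(1.40−0.367) = 6.129/1.033 = 5.933 mg/L.
e^(−k_d t) = e^(−0.367×0.6620) = 0.7843; e^(−k_2 t) = e^(−1.40×0.6620) = 0.3958.
D = 5.933 × (0.7843 − 0.3958) + 2.41 × 0.3958 = 2.305 + 0.9539 = 3.259 mg/L.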